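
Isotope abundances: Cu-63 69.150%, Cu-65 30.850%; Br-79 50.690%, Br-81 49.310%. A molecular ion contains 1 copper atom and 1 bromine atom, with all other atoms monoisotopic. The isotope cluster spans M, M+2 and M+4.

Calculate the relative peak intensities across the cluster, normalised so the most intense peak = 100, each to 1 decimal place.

70.5 : 100.0 : 30.6

Copper pattern (n=1): 0.6915 : 0.3085
Bromine pattern (n=1): 0.5069 : 0.4931
Convolve the two distributions (both contribute in 2-u steps):
  M: 0.6915×0.5069 = 0.350521
  M+2: 0.6915×0.4931 + 0.3085×0.5069 = 0.497357
  M+4: 0.3085×0.4931 = 0.152121
Scale to base peak (0.497357) = 100: 70.5 : 100.0 : 30.6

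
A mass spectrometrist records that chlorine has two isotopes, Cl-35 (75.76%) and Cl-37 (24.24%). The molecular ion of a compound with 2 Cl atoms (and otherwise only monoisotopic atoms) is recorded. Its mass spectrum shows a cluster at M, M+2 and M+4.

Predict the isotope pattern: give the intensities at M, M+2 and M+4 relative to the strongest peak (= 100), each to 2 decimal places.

100.00 : 63.99 : 10.24

Expanding (0.7576 + 0.2424)^2:
P(M) = 0.7576^2 = 0.573958
P(M+2) = 2 × 0.7576^1 × 0.2424^1 = 0.367284
P(M+4) = 0.2424^2 = 0.058758
The M peak is largest (0.573958); scaling to 100 gives 100.00 : 63.99 : 10.24.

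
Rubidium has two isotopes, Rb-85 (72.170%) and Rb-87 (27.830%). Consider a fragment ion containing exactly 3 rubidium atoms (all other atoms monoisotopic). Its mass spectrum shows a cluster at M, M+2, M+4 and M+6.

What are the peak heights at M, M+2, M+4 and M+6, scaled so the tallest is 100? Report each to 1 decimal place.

86.4 : 100.0 : 38.6 : 5.0

Each Rb atom is independently Rb-85 (p = 0.72170) or Rb-87 (q = 0.27830); the cluster is the binomial expansion (p + q)^3.
P(M) = 0.72170^3 = 0.375898
P(M+2) = 3 × 0.72170^2 × 0.27830^1 = 0.434858
P(M+4) = 3 × 0.72170^1 × 0.27830^2 = 0.167689
P(M+6) = 0.27830^3 = 0.021555
The M+2 peak is largest (0.434858); scaling to 100 gives 86.4 : 100.0 : 38.6 : 5.0.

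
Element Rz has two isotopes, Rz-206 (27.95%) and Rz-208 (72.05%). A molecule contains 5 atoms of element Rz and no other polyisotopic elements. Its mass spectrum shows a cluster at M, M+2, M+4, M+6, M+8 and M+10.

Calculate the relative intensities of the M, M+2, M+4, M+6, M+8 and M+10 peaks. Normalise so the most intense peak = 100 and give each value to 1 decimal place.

Each Rz atom is independently Rz-206 (p = 0.2795) or Rz-208 (q = 0.7205); the cluster is the binomial expansion (p + q)^5.
P(M) = 0.2795^5 = 0.001706
P(M+2) = 5 × 0.2795^4 × 0.7205^1 = 0.021985
P(M+4) = 10 × 0.2795^3 × 0.7205^2 = 0.113348
P(M+6) = 10 × 0.2795^2 × 0.7205^3 = 0.292190
P(M+8) = 5 × 0.2795^1 × 0.7205^4 = 0.376606
P(M+10) = 0.7205^5 = 0.194165
The M+8 peak is largest (0.376606); scaling to 100 gives 0.5 : 5.8 : 30.1 : 77.6 : 100.0 : 51.6.

0.5 : 5.8 : 30.1 : 77.6 : 100.0 : 51.6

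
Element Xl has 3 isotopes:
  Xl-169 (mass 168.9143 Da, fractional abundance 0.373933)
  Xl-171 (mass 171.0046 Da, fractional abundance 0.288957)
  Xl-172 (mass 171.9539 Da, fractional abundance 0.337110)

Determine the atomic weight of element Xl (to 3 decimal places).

The abundance-weighted mean is 0.373933 × 168.9143 + 0.288957 × 171.0046 + 0.337110 × 171.9539
= 63.16263 + 49.41298 + 57.96738 = 170.54299 Da

170.543 Da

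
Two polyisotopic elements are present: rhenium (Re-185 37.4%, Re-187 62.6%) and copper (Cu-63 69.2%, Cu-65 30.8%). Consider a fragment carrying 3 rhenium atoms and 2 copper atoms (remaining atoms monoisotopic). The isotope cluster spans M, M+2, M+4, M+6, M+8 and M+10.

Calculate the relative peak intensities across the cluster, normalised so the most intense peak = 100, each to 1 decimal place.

Rhenium pattern (n=3): 0.05231362 : 0.26268713 : 0.43968487 : 0.24531438
Copper pattern (n=2): 0.478864 : 0.426272 : 0.094864
Convolve the two distributions (both contribute in 2-u steps):
  M: 0.05231362×0.478864 = 0.025051
  M+2: 0.05231362×0.426272 + 0.26268713×0.478864 = 0.148091
  M+4: 0.05231362×0.094864 + 0.26268713×0.426272 + 0.43968487×0.478864 = 0.327488
  M+6: 0.26268713×0.094864 + 0.43968487×0.426272 + 0.24531438×0.478864 = 0.329817
  M+8: 0.43968487×0.094864 + 0.24531438×0.426272 = 0.146281
  M+10: 0.24531438×0.094864 = 0.023272
Scale to base peak (0.329817) = 100: 7.6 : 44.9 : 99.3 : 100.0 : 44.4 : 7.1

7.6 : 44.9 : 99.3 : 100.0 : 44.4 : 7.1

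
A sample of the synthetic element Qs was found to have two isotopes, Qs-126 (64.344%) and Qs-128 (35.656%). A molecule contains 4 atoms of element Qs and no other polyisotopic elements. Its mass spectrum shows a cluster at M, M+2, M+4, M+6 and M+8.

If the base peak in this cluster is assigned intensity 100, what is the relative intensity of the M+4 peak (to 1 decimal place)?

(0.64344 + 0.35656)^4 gives M 0.1714, M+2 0.3799, M+4 0.3158, M+6 0.1167, M+8 0.0162; the largest is M+2.
P(M+2) = C(4,1) × 0.64344^3 × 0.35656^1 = 4 × 0.26639383 × 0.35656 = 0.379942 (base)
P(M+4) = C(4,2) × 0.64344^2 × 0.35656^2 = 6 × 0.41401503 × 0.12713503 = 0.315815
Relative intensity = 0.315815 / 0.379942 × 100 = 83.1

83.1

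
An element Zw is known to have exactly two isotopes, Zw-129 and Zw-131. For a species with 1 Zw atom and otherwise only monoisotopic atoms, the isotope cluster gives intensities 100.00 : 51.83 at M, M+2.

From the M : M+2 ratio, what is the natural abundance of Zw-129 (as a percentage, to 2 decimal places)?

65.86%

If p is the fraction of Zw that is Zw-129, then I(M+2)/I(M) = [C(1,1)·p^0·(1−p)] / p^1 = 1·(1−p)/p = 51.83/100.00 = 0.5183
(1−p)/p = 0.5183/1 = 0.5183  ⇒  p = 1/(1 + 0.5183) = 0.6586
Zw-129: 65.86%, Zw-131: 34.14%.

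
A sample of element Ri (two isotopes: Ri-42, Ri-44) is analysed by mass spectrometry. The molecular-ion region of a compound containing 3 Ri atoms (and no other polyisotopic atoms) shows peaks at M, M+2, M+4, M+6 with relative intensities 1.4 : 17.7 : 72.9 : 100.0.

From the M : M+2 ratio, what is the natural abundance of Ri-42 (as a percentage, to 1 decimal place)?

If p is the fraction of Ri that is Ri-42, then I(M+2)/I(M) = [C(3,1)·p^2·(1−p)] / p^3 = 3·(1−p)/p = 17.7/1.4 = 12.6429
(1−p)/p = 12.6429/3 = 4.2143  ⇒  p = 1/(1 + 4.2143) = 0.1918
Ri-42: 19.2%, Ri-44: 80.8%.

19.2%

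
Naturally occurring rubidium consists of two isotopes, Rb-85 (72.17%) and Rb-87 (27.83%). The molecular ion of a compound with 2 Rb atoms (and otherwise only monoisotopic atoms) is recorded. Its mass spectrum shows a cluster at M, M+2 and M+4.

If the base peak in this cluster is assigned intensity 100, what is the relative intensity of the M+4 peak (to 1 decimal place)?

(0.7217 + 0.2783)^2 gives M 0.5209, M+2 0.4017, M+4 0.0775; the largest is M.
P(M) = C(2,0) × 0.7217^2 × 0.2783^0 = 1 × 0.52085089 × 1.0000 = 0.520851 (base)
P(M+4) = C(2,2) × 0.7217^0 × 0.2783^2 = 1 × 1.0000 × 0.07745089 = 0.077451
Relative intensity = 0.077451 / 0.520851 × 100 = 14.9

14.9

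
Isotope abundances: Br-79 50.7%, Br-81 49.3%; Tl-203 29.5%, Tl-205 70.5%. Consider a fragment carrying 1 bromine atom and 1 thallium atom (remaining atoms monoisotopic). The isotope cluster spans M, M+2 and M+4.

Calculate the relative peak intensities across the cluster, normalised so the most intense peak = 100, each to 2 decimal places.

Bromine pattern (n=1): 0.5070 : 0.4930
Thallium pattern (n=1): 0.2950 : 0.7050
Convolve the two distributions (both contribute in 2-u steps):
  M: 0.5070×0.2950 = 0.149565
  M+2: 0.5070×0.7050 + 0.4930×0.2950 = 0.502870
  M+4: 0.4930×0.7050 = 0.347565
Scale to base peak (0.502870) = 100: 29.74 : 100.00 : 69.12

29.74 : 100.00 : 69.12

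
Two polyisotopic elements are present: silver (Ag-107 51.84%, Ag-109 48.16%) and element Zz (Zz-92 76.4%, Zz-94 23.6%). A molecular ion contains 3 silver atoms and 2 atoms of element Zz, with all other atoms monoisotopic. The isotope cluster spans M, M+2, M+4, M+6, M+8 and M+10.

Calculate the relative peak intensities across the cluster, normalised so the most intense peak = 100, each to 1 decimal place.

Silver pattern (n=3): 0.13931407 : 0.38827347 : 0.36071085 : 0.11170161
Element Zz pattern (n=2): 0.583696 : 0.360608 : 0.055696
Convolve the two distributions (both contribute in 2-u steps):
  M: 0.13931407×0.583696 = 0.081317
  M+2: 0.13931407×0.360608 + 0.38827347×0.583696 = 0.276871
  M+4: 0.13931407×0.055696 + 0.38827347×0.360608 + 0.36071085×0.583696 = 0.358319
  M+6: 0.38827347×0.055696 + 0.36071085×0.360608 + 0.11170161×0.583696 = 0.216900
  M+8: 0.36071085×0.055696 + 0.11170161×0.360608 = 0.060371
  M+10: 0.11170161×0.055696 = 0.006221
Scale to base peak (0.358319) = 100: 22.7 : 77.3 : 100.0 : 60.5 : 16.8 : 1.7

22.7 : 77.3 : 100.0 : 60.5 : 16.8 : 1.7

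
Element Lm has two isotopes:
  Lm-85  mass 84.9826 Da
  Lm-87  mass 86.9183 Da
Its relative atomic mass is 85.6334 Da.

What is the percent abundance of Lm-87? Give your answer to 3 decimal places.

33.621%

With x = fraction of Lm-85 (so Lm-87 is 1 − x):
84.9826·x + 86.9183·(1 − x) = 85.6334
(84.9826 − 86.9183)·x = 85.6334 − 86.9183
x = -1.2849 / -1.9357 = 0.66379 → 66.379% Lm-85, 33.621% Lm-87.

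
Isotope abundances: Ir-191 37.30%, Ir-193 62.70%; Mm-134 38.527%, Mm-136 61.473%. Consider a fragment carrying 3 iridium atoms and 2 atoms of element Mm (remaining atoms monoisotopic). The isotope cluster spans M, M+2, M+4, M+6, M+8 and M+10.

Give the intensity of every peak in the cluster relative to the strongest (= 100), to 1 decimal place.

Iridium pattern (n=3): 0.05189512 : 0.26170165 : 0.43991135 : 0.24649188
Element Mm pattern (n=2): 0.14843297 : 0.47367405 : 0.37789297
Convolve the two distributions (both contribute in 2-u steps):
  M: 0.05189512×0.14843297 = 0.007703
  M+2: 0.05189512×0.47367405 + 0.26170165×0.14843297 = 0.063427
  M+4: 0.05189512×0.37789297 + 0.26170165×0.47367405 + 0.43991135×0.14843297 = 0.208869
  M+6: 0.26170165×0.37789297 + 0.43991135×0.47367405 + 0.24649188×0.14843297 = 0.343857
  M+8: 0.43991135×0.37789297 + 0.24649188×0.47367405 = 0.282996
  M+10: 0.24649188×0.37789297 = 0.093148
Scale to base peak (0.343857) = 100: 2.2 : 18.4 : 60.7 : 100.0 : 82.3 : 27.1

2.2 : 18.4 : 60.7 : 100.0 : 82.3 : 27.1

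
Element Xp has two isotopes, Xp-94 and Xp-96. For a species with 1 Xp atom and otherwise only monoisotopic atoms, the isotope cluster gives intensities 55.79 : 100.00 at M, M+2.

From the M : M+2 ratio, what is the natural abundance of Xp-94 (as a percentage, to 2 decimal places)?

Let p = fractional abundance of Xp-94. I(M+2)/I(M) = [C(1,1)·p^0·(1−p)] / p^1 = 1·(1−p)/p = 100.00/55.79 = 1.7924
(1−p)/p = 1.7924/1 = 1.7924  ⇒  p = 1/(1 + 1.7924) = 0.3581
Xp-94: 35.81%, Xp-96: 64.19%.

35.81%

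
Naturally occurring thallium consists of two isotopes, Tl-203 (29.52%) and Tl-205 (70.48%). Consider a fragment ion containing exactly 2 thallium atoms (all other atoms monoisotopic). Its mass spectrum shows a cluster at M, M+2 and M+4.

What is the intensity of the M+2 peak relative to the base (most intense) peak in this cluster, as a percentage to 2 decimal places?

83.77%

Term probabilities: M 0.0871, M+2 0.4161, M+4 0.4967. Base peak = M+4.
P(M+4) = C(2,2) × 0.2952^0 × 0.7048^2 = 1 × 1.0000 × 0.49674304 = 0.496743 (base)
P(M+2) = C(2,1) × 0.2952^1 × 0.7048^1 = 2 × 0.2952 × 0.7048 = 0.416114
Relative intensity = 0.416114 / 0.496743 × 100 = 83.77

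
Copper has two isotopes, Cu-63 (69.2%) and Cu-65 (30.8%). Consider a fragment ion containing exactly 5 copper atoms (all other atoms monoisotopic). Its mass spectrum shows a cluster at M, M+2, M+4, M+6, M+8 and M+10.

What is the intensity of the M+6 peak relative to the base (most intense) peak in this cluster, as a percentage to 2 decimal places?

39.62%

Binomial terms of (0.692 + 0.308)^5: M 0.1587, M+2 0.3531, M+4 0.3144, M+6 0.1399, M+8 0.0311, M+10 0.0028 → M+2 is the base peak.
P(M+2) = C(5,1) × 0.692^4 × 0.308^1 = 5 × 0.22931073 × 0.3080 = 0.353139 (base)
P(M+6) = C(5,3) × 0.692^2 × 0.308^3 = 10 × 0.478864 × 0.02921811 = 0.139915
Relative intensity = 0.139915 / 0.353139 × 100 = 39.62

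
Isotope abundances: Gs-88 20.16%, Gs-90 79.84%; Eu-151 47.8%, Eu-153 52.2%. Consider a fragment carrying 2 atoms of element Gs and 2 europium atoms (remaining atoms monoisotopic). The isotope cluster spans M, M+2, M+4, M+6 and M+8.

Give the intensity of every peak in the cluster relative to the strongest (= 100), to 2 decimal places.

2.29 : 23.12 : 78.20 : 100.00 : 42.80

Element Gs pattern (n=2): 0.04064256 : 0.32191488 : 0.63744256
Europium pattern (n=2): 0.228484 : 0.499032 : 0.272484
Convolve the two distributions (both contribute in 2-u steps):
  M: 0.04064256×0.228484 = 0.009286
  M+2: 0.04064256×0.499032 + 0.32191488×0.228484 = 0.093834
  M+4: 0.04064256×0.272484 + 0.32191488×0.499032 + 0.63744256×0.228484 = 0.317366
  M+6: 0.32191488×0.272484 + 0.63744256×0.499032 = 0.405821
  M+8: 0.63744256×0.272484 = 0.173693
Scale to base peak (0.405821) = 100: 2.29 : 23.12 : 78.20 : 100.00 : 42.80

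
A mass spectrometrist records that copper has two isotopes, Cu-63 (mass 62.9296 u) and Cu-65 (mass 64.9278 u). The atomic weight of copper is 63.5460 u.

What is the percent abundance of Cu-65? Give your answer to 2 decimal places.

30.85%

With x = fraction of Cu-63 (so Cu-65 is 1 − x):
62.9296·x + 64.9278·(1 − x) = 63.5460
(62.9296 − 64.9278)·x = 63.5460 − 64.9278
x = -1.3818 / -1.9982 = 0.69152 → 69.15% Cu-63, 30.85% Cu-65.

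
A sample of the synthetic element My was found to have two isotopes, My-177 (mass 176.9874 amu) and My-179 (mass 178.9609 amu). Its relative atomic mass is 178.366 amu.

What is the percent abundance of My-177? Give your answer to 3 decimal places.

Let x be the fractional abundance of My-177; then My-179 has abundance 1 − x.
176.9874·x + 178.9609·(1 − x) = 178.366
(176.9874 − 178.9609)·x = 178.366 − 178.9609
x = -0.5949 / -1.9735 = 0.30144 → 30.144% My-177, 69.856% My-179.

30.144%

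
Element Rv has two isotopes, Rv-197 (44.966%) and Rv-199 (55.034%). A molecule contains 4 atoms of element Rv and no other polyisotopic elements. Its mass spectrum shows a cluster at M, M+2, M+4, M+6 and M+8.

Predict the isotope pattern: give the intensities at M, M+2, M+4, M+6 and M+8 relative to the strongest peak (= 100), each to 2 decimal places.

Each Rv atom is independently Rv-197 (p = 0.44966) or Rv-199 (q = 0.55034); the cluster is the binomial expansion (p + q)^4.
P(M) = 0.44966^4 = 0.040882
P(M+2) = 4 × 0.44966^3 × 0.55034^1 = 0.200145
P(M+4) = 6 × 0.44966^2 × 0.55034^2 = 0.367436
P(M+6) = 4 × 0.44966^1 × 0.55034^3 = 0.299804
P(M+8) = 0.55034^4 = 0.091733
The M+4 peak is largest (0.367436); scaling to 100 gives 11.13 : 54.47 : 100.00 : 81.59 : 24.97.

11.13 : 54.47 : 100.00 : 81.59 : 24.97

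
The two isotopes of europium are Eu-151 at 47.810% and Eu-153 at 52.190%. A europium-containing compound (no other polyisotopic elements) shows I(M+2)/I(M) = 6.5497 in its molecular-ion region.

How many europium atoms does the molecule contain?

With n Eu atoms, P(M+2)/P(M) = C(n,1)·p^(n−1)q / p^n = n·q/p = n · 0.52190/0.47810.
n = 6.5497 × 0.47810/0.52190 = 6.00 ≈ 6

6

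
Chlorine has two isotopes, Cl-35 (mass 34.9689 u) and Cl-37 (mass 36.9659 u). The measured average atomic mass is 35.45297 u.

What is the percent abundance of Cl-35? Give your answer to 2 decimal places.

75.76%

Writing the weighted mean with unknown fraction x of Cl-35:
34.9689·x + 36.9659·(1 − x) = 35.45297
(34.9689 − 36.9659)·x = 35.45297 − 36.9659
x = -1.51293 / -1.9970 = 0.75760 → 75.76% Cl-35, 24.24% Cl-37.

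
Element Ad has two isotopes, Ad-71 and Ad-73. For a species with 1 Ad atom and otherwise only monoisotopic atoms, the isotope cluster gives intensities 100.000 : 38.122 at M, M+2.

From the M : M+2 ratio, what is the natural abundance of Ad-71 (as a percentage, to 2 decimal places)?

72.40%

Write p for the Ad-71 fraction. I(M+2)/I(M) = [C(1,1)·p^0·(1−p)] / p^1 = 1·(1−p)/p = 38.122/100.000 = 0.3812
(1−p)/p = 0.3812/1 = 0.3812  ⇒  p = 1/(1 + 0.3812) = 0.7240
Ad-71: 72.40%, Ad-73: 27.60%.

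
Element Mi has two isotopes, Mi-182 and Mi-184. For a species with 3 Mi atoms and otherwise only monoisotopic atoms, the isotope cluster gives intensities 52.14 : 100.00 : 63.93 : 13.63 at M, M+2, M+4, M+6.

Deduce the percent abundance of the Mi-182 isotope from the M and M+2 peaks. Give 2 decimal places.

61.00%

If p is the fraction of Mi that is Mi-182, then I(M+2)/I(M) = [C(3,1)·p^2·(1−p)] / p^3 = 3·(1−p)/p = 100.00/52.14 = 1.9179
(1−p)/p = 1.9179/3 = 0.6393  ⇒  p = 1/(1 + 0.6393) = 0.6100
Mi-182: 61.00%, Mi-184: 39.00%.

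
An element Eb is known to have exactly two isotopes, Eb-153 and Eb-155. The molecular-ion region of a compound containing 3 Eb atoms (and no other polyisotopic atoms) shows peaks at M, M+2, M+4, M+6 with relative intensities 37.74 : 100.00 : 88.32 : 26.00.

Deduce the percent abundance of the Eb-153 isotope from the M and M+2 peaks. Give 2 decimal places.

Let p = fractional abundance of Eb-153. I(M+2)/I(M) = [C(3,1)·p^2·(1−p)] / p^3 = 3·(1−p)/p = 100.00/37.74 = 2.6497
(1−p)/p = 2.6497/3 = 0.8832  ⇒  p = 1/(1 + 0.8832) = 0.5310
Eb-153: 53.10%, Eb-155: 46.90%.

53.10%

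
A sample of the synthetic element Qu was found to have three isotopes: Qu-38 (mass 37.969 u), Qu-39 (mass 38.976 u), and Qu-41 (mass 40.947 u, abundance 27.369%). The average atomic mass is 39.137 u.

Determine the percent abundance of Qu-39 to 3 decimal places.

The remaining 72.631% is split between Qu-38 (fraction x) and Qu-39 (fraction 0.72631 − x).
Substituting: 37.969x + 38.976(0.72631 − x) = 27.93021557
(37.969 − 38.976)x = -0.37844299  ⇒  x = 0.37581, y = 0.35050
Qu-38: 37.581%, Qu-39: 35.050%.

35.050%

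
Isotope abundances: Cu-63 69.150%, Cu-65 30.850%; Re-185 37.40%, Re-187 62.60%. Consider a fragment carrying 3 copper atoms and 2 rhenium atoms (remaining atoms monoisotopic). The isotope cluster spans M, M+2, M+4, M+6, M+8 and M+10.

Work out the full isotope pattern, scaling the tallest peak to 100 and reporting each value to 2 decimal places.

Copper pattern (n=3): 0.33065611 : 0.44254842 : 0.19743483 : 0.02936064
Rhenium pattern (n=2): 0.139876 : 0.468248 : 0.391876
Convolve the two distributions (both contribute in 2-u steps):
  M: 0.33065611×0.139876 = 0.046251
  M+2: 0.33065611×0.468248 + 0.44254842×0.139876 = 0.216731
  M+4: 0.33065611×0.391876 + 0.44254842×0.468248 + 0.19743483×0.139876 = 0.364415
  M+6: 0.44254842×0.391876 + 0.19743483×0.468248 + 0.02936064×0.139876 = 0.269979
  M+8: 0.19743483×0.391876 + 0.02936064×0.468248 = 0.091118
  M+10: 0.02936064×0.391876 = 0.011506
Scale to base peak (0.364415) = 100: 12.69 : 59.47 : 100.00 : 74.09 : 25.00 : 3.16

12.69 : 59.47 : 100.00 : 74.09 : 25.00 : 3.16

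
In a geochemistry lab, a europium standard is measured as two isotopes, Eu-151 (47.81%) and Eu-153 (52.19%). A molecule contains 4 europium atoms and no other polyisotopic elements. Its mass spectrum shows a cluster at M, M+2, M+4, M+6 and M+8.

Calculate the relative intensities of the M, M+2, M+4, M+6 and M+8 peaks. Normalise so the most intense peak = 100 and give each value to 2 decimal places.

The 4 Eu atoms are independent, so intensities follow the terms of (0.4781 + 0.5219)^4.
P(M) = 0.4781^4 = 0.052249
P(M+2) = 4 × 0.4781^3 × 0.5219^1 = 0.228141
P(M+4) = 6 × 0.4781^2 × 0.5219^2 = 0.373563
P(M+6) = 4 × 0.4781^1 × 0.5219^3 = 0.271857
P(M+8) = 0.5219^4 = 0.074191
The M+4 peak is largest (0.373563); scaling to 100 gives 13.99 : 61.07 : 100.00 : 72.77 : 19.86.

13.99 : 61.07 : 100.00 : 72.77 : 19.86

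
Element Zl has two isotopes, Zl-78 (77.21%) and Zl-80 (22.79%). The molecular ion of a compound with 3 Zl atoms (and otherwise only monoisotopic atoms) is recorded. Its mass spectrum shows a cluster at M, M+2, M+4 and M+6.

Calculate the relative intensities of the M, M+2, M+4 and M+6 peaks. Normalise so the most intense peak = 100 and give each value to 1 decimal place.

100.0 : 88.6 : 26.1 : 2.6

Each Zl atom is independently Zl-78 (p = 0.7721) or Zl-80 (q = 0.2279); the cluster is the binomial expansion (p + q)^3.
P(M) = 0.7721^3 = 0.460278
P(M+2) = 3 × 0.7721^2 × 0.2279^1 = 0.407580
P(M+4) = 3 × 0.7721^1 × 0.2279^2 = 0.120305
P(M+6) = 0.2279^3 = 0.011837
The M peak is largest (0.460278); scaling to 100 gives 100.0 : 88.6 : 26.1 : 2.6.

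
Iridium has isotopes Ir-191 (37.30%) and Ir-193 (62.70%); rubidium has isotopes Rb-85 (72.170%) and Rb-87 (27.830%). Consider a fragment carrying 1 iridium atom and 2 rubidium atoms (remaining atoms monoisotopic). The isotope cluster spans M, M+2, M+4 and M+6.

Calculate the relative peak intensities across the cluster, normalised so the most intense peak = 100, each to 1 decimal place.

40.8 : 100.0 : 58.9 : 10.2

Iridium pattern (n=1): 0.3730 : 0.6270
Rubidium pattern (n=2): 0.52085089 : 0.40169822 : 0.07745089
Convolve the two distributions (both contribute in 2-u steps):
  M: 0.3730×0.52085089 = 0.194277
  M+2: 0.3730×0.40169822 + 0.6270×0.52085089 = 0.476407
  M+4: 0.3730×0.07745089 + 0.6270×0.40169822 = 0.280754
  M+6: 0.6270×0.07745089 = 0.048562
Scale to base peak (0.476407) = 100: 40.8 : 100.0 : 58.9 : 10.2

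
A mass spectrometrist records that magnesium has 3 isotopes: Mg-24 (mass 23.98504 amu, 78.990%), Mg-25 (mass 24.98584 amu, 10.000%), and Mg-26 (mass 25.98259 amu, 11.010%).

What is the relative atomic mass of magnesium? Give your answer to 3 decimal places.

24.305 amu

The abundance-weighted mean is 0.78990 × 23.98504 + 0.10000 × 24.98584 + 0.11010 × 25.98259
= 18.945783 + 2.498584 + 2.860683 = 24.305050 amu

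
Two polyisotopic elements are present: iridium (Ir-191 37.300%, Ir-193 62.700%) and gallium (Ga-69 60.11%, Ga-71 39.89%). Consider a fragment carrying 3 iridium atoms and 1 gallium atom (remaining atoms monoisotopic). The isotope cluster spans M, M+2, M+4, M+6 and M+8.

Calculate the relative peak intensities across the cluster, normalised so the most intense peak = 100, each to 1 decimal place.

Iridium pattern (n=3): 0.05189512 : 0.26170165 : 0.43991135 : 0.24649188
Gallium pattern (n=1): 0.6011 : 0.3989
Convolve the two distributions (both contribute in 2-u steps):
  M: 0.05189512×0.6011 = 0.031194
  M+2: 0.05189512×0.3989 + 0.26170165×0.6011 = 0.178010
  M+4: 0.26170165×0.3989 + 0.43991135×0.6011 = 0.368824
  M+6: 0.43991135×0.3989 + 0.24649188×0.6011 = 0.323647
  M+8: 0.24649188×0.3989 = 0.098326
Scale to base peak (0.368824) = 100: 8.5 : 48.3 : 100.0 : 87.8 : 26.7

8.5 : 48.3 : 100.0 : 87.8 : 26.7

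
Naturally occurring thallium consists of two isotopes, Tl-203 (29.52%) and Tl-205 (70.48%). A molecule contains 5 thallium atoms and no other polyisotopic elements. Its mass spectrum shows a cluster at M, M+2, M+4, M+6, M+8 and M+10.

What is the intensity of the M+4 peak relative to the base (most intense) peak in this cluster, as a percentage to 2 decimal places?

(0.2952 + 0.7048)^5 gives M 0.0022, M+2 0.0268, M+4 0.1278, M+6 0.3051, M+8 0.3642, M+10 0.1739; the largest is M+8.
P(M+8) = C(5,4) × 0.2952^1 × 0.7048^4 = 5 × 0.2952 × 0.24675365 = 0.364208 (base)
P(M+4) = C(5,2) × 0.2952^3 × 0.7048^2 = 10 × 0.02572463 × 0.49674304 = 0.127785
Relative intensity = 0.127785 / 0.364208 × 100 = 35.09

35.09%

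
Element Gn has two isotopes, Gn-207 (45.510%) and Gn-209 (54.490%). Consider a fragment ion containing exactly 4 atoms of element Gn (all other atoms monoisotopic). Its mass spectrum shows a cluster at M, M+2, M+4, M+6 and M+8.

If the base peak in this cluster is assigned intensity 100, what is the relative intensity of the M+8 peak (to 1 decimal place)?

Binomial terms of (0.45510 + 0.54490)^4: M 0.0429, M+2 0.2054, M+4 0.3690, M+6 0.2945, M+8 0.0882 → M+4 is the base peak.
P(M+4) = C(4,2) × 0.45510^2 × 0.54490^2 = 6 × 0.20711601 × 0.29691601 = 0.368976 (base)
P(M+8) = C(4,4) × 0.45510^0 × 0.54490^4 = 1 × 1.0000 × 0.08815912 = 0.088159
Relative intensity = 0.088159 / 0.368976 × 100 = 23.9

23.9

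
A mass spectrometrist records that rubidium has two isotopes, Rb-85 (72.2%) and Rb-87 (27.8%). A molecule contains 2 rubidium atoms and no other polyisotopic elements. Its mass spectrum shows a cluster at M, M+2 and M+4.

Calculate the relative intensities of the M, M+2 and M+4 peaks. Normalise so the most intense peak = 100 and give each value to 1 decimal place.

Each Rb atom is independently Rb-85 (p = 0.722) or Rb-87 (q = 0.278); the cluster is the binomial expansion (p + q)^2.
P(M) = 0.722^2 = 0.521284
P(M+2) = 2 × 0.722^1 × 0.278^1 = 0.401432
P(M+4) = 0.278^2 = 0.077284
The M peak is largest (0.521284); scaling to 100 gives 100.0 : 77.0 : 14.8.

100.0 : 77.0 : 14.8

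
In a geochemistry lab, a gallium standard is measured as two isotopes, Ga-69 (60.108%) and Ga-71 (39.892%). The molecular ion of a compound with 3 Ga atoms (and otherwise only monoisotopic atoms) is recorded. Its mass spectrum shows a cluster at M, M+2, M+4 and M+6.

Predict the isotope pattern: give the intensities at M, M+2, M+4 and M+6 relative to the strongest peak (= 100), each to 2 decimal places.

Each Ga atom is independently Ga-69 (p = 0.60108) or Ga-71 (q = 0.39892); the cluster is the binomial expansion (p + q)^3.
P(M) = 0.60108^3 = 0.217169
P(M+2) = 3 × 0.60108^2 × 0.39892^1 = 0.432386
P(M+4) = 3 × 0.60108^1 × 0.39892^2 = 0.286963
P(M+6) = 0.39892^3 = 0.063483
The M+2 peak is largest (0.432386); scaling to 100 gives 50.23 : 100.00 : 66.37 : 14.68.

50.23 : 100.00 : 66.37 : 14.68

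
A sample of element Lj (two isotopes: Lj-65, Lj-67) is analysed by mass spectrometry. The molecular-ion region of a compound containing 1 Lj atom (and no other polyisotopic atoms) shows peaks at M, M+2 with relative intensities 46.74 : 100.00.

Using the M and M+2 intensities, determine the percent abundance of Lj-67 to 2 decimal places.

68.15%

Write p for the Lj-65 fraction. I(M+2)/I(M) = [C(1,1)·p^0·(1−p)] / p^1 = 1·(1−p)/p = 100.00/46.74 = 2.1395
(1−p)/p = 2.1395/1 = 2.1395  ⇒  p = 1/(1 + 2.1395) = 0.3185
Lj-65: 31.85%, Lj-67: 68.15%.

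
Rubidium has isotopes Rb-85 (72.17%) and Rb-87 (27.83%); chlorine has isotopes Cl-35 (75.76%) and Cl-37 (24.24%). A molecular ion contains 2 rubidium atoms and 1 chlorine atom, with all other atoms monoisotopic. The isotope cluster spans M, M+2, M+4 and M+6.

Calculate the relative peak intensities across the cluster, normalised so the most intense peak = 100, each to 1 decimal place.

Rubidium pattern (n=2): 0.52085089 : 0.40169822 : 0.07745089
Chlorine pattern (n=1): 0.7576 : 0.2424
Convolve the two distributions (both contribute in 2-u steps):
  M: 0.52085089×0.7576 = 0.394597
  M+2: 0.52085089×0.2424 + 0.40169822×0.7576 = 0.430581
  M+4: 0.40169822×0.2424 + 0.07745089×0.7576 = 0.156048
  M+6: 0.07745089×0.2424 = 0.018774
Scale to base peak (0.430581) = 100: 91.6 : 100.0 : 36.2 : 4.4

91.6 : 100.0 : 36.2 : 4.4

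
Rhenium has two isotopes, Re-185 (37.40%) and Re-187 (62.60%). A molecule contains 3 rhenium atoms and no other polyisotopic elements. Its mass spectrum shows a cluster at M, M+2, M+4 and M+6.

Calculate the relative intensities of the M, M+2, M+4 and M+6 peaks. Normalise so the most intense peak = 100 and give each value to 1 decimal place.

The 3 Re atoms are independent, so intensities follow the terms of (0.3740 + 0.6260)^3.
P(M) = 0.3740^3 = 0.052314
P(M+2) = 3 × 0.3740^2 × 0.6260^1 = 0.262687
P(M+4) = 3 × 0.3740^1 × 0.6260^2 = 0.439685
P(M+6) = 0.6260^3 = 0.245314
The M+4 peak is largest (0.439685); scaling to 100 gives 11.9 : 59.7 : 100.0 : 55.8.

11.9 : 59.7 : 100.0 : 55.8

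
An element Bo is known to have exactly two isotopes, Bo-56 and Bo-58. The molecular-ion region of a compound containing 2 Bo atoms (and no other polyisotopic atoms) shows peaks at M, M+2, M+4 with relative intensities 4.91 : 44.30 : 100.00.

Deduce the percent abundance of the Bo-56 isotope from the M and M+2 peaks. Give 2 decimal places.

If p is the fraction of Bo that is Bo-56, then I(M+2)/I(M) = [C(2,1)·p^1·(1−p)] / p^2 = 2·(1−p)/p = 44.30/4.91 = 9.0224
(1−p)/p = 9.0224/2 = 4.5112  ⇒  p = 1/(1 + 4.5112) = 0.1814
Bo-56: 18.14%, Bo-58: 81.86%.

18.14%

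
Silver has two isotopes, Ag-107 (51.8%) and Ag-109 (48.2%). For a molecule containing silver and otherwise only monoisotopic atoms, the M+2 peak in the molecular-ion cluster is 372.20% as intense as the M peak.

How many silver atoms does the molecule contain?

4

For n independent Ag atoms, I(M+2)/I(M) = n · (abundance Ag-109) / (abundance Ag-107) = n · 0.482/0.518.
n = 3.7220 × 0.518/0.482 = 4.00 ≈ 4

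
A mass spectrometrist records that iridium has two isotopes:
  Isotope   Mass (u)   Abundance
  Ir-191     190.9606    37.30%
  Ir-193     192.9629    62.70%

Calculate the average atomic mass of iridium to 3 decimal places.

192.216 u

The abundance-weighted mean is 0.3730 × 190.9606 + 0.6270 × 192.9629
= 71.22830 + 120.98774 = 192.21604 u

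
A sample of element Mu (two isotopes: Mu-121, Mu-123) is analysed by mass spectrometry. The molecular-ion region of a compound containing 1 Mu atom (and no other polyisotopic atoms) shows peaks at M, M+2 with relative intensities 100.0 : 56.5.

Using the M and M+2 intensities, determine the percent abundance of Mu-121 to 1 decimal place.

63.9%

Let p = fractional abundance of Mu-121. I(M+2)/I(M) = [C(1,1)·p^0·(1−p)] / p^1 = 1·(1−p)/p = 56.5/100.0 = 0.5650
(1−p)/p = 0.5650/1 = 0.5650  ⇒  p = 1/(1 + 0.5650) = 0.6390
Mu-121: 63.9%, Mu-123: 36.1%.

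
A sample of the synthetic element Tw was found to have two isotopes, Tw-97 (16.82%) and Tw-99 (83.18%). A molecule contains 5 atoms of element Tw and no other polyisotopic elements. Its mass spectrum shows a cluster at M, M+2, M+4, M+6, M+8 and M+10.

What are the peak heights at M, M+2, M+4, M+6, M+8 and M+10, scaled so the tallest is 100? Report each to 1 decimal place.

Expanding (0.1682 + 0.8318)^5:
P(M) = 0.1682^5 = 0.000135
P(M+2) = 5 × 0.1682^4 × 0.8318^1 = 0.003329
P(M+4) = 10 × 0.1682^3 × 0.8318^2 = 0.032924
P(M+6) = 10 × 0.1682^2 × 0.8318^3 = 0.162820
P(M+8) = 5 × 0.1682^1 × 0.8318^4 = 0.402598
P(M+10) = 0.8318^5 = 0.398194
The M+8 peak is largest (0.402598); scaling to 100 gives 0.0 : 0.8 : 8.2 : 40.4 : 100.0 : 98.9.

0.0 : 0.8 : 8.2 : 40.4 : 100.0 : 98.9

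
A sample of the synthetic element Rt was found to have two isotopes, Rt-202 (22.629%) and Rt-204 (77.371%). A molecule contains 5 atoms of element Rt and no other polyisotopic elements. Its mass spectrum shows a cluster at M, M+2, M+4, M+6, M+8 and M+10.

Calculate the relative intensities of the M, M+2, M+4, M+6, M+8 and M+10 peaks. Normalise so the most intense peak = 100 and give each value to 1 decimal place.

The 5 Rt atoms are independent, so intensities follow the terms of (0.22629 + 0.77371)^5.
P(M) = 0.22629^5 = 0.000593
P(M+2) = 5 × 0.22629^4 × 0.77371^1 = 0.010144
P(M+4) = 10 × 0.22629^3 × 0.77371^2 = 0.069367
P(M+6) = 10 × 0.22629^2 × 0.77371^3 = 0.237173
P(M+8) = 5 × 0.22629^1 × 0.77371^4 = 0.405460
P(M+10) = 0.77371^5 = 0.277262
The M+8 peak is largest (0.405460); scaling to 100 gives 0.1 : 2.5 : 17.1 : 58.5 : 100.0 : 68.4.

0.1 : 2.5 : 17.1 : 58.5 : 100.0 : 68.4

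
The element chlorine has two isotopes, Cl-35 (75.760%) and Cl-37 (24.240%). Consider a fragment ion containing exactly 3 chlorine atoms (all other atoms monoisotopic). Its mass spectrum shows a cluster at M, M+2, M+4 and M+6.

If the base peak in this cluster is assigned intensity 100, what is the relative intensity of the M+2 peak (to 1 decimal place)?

(0.75760 + 0.24240)^3 gives M 0.4348, M+2 0.4174, M+4 0.1335, M+6 0.0142; the largest is M.
P(M) = C(3,0) × 0.75760^3 × 0.24240^0 = 1 × 0.4348304 × 1.0000 = 0.434830 (base)
P(M+2) = C(3,1) × 0.75760^2 × 0.24240^1 = 3 × 0.57395776 × 0.2424 = 0.417382
Relative intensity = 0.417382 / 0.434830 × 100 = 96.0

96.0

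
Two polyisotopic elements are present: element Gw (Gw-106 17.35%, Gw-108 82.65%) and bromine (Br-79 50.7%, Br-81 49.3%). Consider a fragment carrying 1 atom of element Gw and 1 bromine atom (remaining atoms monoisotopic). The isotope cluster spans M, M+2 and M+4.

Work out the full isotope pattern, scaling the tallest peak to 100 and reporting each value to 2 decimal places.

Element Gw pattern (n=1): 0.1735 : 0.8265
Bromine pattern (n=1): 0.5070 : 0.4930
Convolve the two distributions (both contribute in 2-u steps):
  M: 0.1735×0.5070 = 0.087965
  M+2: 0.1735×0.4930 + 0.8265×0.5070 = 0.504571
  M+4: 0.8265×0.4930 = 0.407465
Scale to base peak (0.504571) = 100: 17.43 : 100.00 : 80.75

17.43 : 100.00 : 80.75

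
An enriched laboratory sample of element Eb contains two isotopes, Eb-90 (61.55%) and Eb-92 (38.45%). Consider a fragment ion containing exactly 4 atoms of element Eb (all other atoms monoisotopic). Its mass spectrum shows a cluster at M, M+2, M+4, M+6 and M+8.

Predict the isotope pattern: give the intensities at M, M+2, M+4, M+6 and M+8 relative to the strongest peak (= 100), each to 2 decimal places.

Expanding (0.6155 + 0.3845)^4:
P(M) = 0.6155^4 = 0.143520
P(M+2) = 4 × 0.6155^3 × 0.3845^1 = 0.358625
P(M+4) = 6 × 0.6155^2 × 0.3845^2 = 0.336047
P(M+6) = 4 × 0.6155^1 × 0.3845^3 = 0.139951
P(M+8) = 0.3845^4 = 0.021857
The M+2 peak is largest (0.358625); scaling to 100 gives 40.02 : 100.00 : 93.70 : 39.02 : 6.09.

40.02 : 100.00 : 93.70 : 39.02 : 6.09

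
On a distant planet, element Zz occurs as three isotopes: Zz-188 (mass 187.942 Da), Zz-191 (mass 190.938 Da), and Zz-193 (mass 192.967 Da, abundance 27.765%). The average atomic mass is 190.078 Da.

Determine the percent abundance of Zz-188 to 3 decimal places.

Let x and y be the fractions of Zz-188 and Zz-191. Then x + y = 1 − 0.27765 = 0.72235 and 187.942x + 190.938y = 190.078 − 0.27765×192.967 = 136.50071245.
Substituting: 187.942x + 190.938(0.72235 − x) = 136.50071245
(187.942 − 190.938)x = -1.42335185  ⇒  x = 0.47508, y = 0.24727
Zz-188: 47.508%, Zz-191: 24.727%.

47.508%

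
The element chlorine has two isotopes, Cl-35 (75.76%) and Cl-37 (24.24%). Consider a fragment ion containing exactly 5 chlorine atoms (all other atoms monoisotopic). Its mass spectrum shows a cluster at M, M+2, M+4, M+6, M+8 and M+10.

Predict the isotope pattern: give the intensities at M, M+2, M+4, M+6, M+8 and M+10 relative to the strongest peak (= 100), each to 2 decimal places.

Each Cl atom is independently Cl-35 (p = 0.7576) or Cl-37 (q = 0.2424); the cluster is the binomial expansion (p + q)^5.
P(M) = 0.7576^5 = 0.249574
P(M+2) = 5 × 0.7576^4 × 0.2424^1 = 0.399266
P(M+4) = 10 × 0.7576^3 × 0.2424^2 = 0.255497
P(M+6) = 10 × 0.7576^2 × 0.2424^3 = 0.081748
P(M+8) = 5 × 0.7576^1 × 0.2424^4 = 0.013078
P(M+10) = 0.2424^5 = 0.000837
The M+2 peak is largest (0.399266); scaling to 100 gives 62.51 : 100.00 : 63.99 : 20.47 : 3.28 : 0.21.

62.51 : 100.00 : 63.99 : 20.47 : 3.28 : 0.21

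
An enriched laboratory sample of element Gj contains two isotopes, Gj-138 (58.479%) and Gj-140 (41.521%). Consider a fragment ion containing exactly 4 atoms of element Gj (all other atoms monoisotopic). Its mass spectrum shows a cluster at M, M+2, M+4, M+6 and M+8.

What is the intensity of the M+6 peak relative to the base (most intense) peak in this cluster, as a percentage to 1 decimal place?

Binomial terms of (0.58479 + 0.41521)^4: M 0.1169, M+2 0.3321, M+4 0.3537, M+6 0.1674, M+8 0.0297 → M+4 is the base peak.
P(M+4) = C(4,2) × 0.58479^2 × 0.41521^2 = 6 × 0.34197934 × 0.17239934 = 0.353742 (base)
P(M+6) = C(4,3) × 0.58479^1 × 0.41521^3 = 4 × 0.58479 × 0.07158193 = 0.167442
Relative intensity = 0.167442 / 0.353742 × 100 = 47.3

47.3%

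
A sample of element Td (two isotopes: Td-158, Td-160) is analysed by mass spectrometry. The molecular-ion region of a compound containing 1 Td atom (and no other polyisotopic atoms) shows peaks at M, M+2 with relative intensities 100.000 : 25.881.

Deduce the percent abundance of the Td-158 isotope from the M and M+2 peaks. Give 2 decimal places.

Write p for the Td-158 fraction. I(M+2)/I(M) = [C(1,1)·p^0·(1−p)] / p^1 = 1·(1−p)/p = 25.881/100.000 = 0.2588
(1−p)/p = 0.2588/1 = 0.2588  ⇒  p = 1/(1 + 0.2588) = 0.7944
Td-158: 79.44%, Td-160: 20.56%.

79.44%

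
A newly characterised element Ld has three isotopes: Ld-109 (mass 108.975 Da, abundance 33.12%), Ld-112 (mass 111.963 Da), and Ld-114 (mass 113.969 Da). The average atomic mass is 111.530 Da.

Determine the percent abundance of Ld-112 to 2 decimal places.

39.13%

Let x and y be the fractions of Ld-112 and Ld-114. Then x + y = 1 − 0.3312 = 0.6688 and 111.963x + 113.969y = 111.530 − 0.3312×108.975 = 75.43748.
Substituting: 111.963x + 113.969(0.6688 − x) = 75.43748
(111.963 − 113.969)x = -0.7849872  ⇒  x = 0.39132, y = 0.27748
Ld-112: 39.13%, Ld-114: 27.75%.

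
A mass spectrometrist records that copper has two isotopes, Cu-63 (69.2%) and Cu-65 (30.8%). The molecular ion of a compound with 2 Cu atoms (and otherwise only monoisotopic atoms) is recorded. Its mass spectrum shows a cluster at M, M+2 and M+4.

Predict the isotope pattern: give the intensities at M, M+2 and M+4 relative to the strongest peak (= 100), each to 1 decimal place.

100.0 : 89.0 : 19.8

The 2 Cu atoms are independent, so intensities follow the terms of (0.692 + 0.308)^2.
P(M) = 0.692^2 = 0.478864
P(M+2) = 2 × 0.692^1 × 0.308^1 = 0.426272
P(M+4) = 0.308^2 = 0.094864
The M peak is largest (0.478864); scaling to 100 gives 100.0 : 89.0 : 19.8.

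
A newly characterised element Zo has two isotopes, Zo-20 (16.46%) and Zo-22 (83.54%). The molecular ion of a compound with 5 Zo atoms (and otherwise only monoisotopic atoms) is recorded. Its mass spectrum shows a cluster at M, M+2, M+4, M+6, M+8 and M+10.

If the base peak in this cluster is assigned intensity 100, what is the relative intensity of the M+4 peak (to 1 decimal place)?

Binomial terms of (0.1646 + 0.8354)^5: M 0.0001, M+2 0.0031, M+4 0.0311, M+6 0.1580, M+8 0.4008, M+10 0.4069 → M+10 is the base peak.
P(M+10) = C(5,5) × 0.1646^0 × 0.8354^5 = 1 × 1.0000 × 0.40688563 = 0.406886 (base)
P(M+4) = C(5,2) × 0.1646^3 × 0.8354^2 = 10 × 0.00445953 × 0.69789316 = 0.031123
Relative intensity = 0.031123 / 0.406886 × 100 = 7.6

7.6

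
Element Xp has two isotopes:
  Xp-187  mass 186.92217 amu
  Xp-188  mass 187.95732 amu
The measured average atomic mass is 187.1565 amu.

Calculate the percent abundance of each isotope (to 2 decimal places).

Xp-187: 77.36%, Xp-188: 22.64%

Let x be the fractional abundance of Xp-187; then Xp-188 has abundance 1 − x.
186.92217·x + 187.95732·(1 − x) = 187.1565
(186.92217 − 187.95732)·x = 187.1565 − 187.95732
x = -0.80082 / -1.03515 = 0.77363 → 77.36% Xp-187, 22.64% Xp-188.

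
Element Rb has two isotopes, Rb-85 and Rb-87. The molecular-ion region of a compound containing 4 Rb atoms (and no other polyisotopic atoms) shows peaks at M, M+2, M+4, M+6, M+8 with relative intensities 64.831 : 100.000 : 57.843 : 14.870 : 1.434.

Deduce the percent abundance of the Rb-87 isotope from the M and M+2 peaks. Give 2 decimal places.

27.83%

Write p for the Rb-85 fraction. I(M+2)/I(M) = [C(4,1)·p^3·(1−p)] / p^4 = 4·(1−p)/p = 100.000/64.831 = 1.5425
(1−p)/p = 1.5425/4 = 0.3856  ⇒  p = 1/(1 + 0.3856) = 0.7217
Rb-85: 72.17%, Rb-87: 27.83%.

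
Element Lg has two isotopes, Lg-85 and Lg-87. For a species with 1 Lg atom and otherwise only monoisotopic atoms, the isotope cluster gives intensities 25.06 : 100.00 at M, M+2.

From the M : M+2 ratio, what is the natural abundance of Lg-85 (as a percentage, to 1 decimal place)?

Let p = fractional abundance of Lg-85. I(M+2)/I(M) = [C(1,1)·p^0·(1−p)] / p^1 = 1·(1−p)/p = 100.00/25.06 = 3.9904
(1−p)/p = 3.9904/1 = 3.9904  ⇒  p = 1/(1 + 3.9904) = 0.2004
Lg-85: 20.0%, Lg-87: 80.0%.

20.0%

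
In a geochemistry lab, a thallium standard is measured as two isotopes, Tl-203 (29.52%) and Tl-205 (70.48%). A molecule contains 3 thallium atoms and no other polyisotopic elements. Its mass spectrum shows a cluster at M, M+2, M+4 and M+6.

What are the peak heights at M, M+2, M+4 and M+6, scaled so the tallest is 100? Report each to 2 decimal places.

The 3 Tl atoms are independent, so intensities follow the terms of (0.2952 + 0.7048)^3.
P(M) = 0.2952^3 = 0.025725
P(M+2) = 3 × 0.2952^2 × 0.7048^1 = 0.184255
P(M+4) = 3 × 0.2952^1 × 0.7048^2 = 0.439916
P(M+6) = 0.7048^3 = 0.350104
The M+4 peak is largest (0.439916); scaling to 100 gives 5.85 : 41.88 : 100.00 : 79.58.

5.85 : 41.88 : 100.00 : 79.58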